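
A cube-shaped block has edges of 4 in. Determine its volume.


Shape: cube
Side s = 4 in
Formula: V = s^3
V = 4 * 4 * 4
V = 16 * 4
V = 64
64 in^3


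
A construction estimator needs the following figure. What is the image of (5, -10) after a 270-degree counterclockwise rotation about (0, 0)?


Transformation: rotation about the origin
Original point: (5, -10)
Rule for 270 deg counterclockwise: (x, y) -> (y, -x)
Apply: (5, -10) -> (-10, -5)
(-10, -5)


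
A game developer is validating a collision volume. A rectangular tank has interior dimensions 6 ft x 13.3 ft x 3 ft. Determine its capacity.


Shape: rectangular prism
l = 6 ft, w = 13.3 ft, h = 3 ft
Formula: V = l * w * h
V = 6 * 13.3 * 3
V = 79.8 * 3
V = 239.4
239.4 ft^3


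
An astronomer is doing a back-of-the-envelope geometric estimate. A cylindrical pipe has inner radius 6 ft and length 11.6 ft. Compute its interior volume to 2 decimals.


Shape: cylinder
Radius r = 6 ft, Height h = 11.6 ft
Formula: V = pi * r^2 * h
r^2 = 36
V = pi * 36 * 11.6
V = 417.6 * pi
V = 1311.93
1311.93 ft^3


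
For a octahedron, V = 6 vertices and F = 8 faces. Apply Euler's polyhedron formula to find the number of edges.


Polyhedron: octahedron
Euler's formula for convex polyhedra: V - E + F = 2
Given: V = 6 vertices and F = 8 faces
Solve for E:
E = V + F - 2 = 6 + 8 - 2 = 12
12 edges


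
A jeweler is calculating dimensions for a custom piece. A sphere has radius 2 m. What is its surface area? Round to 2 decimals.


Shape: sphere
Radius r = 2 m
Formula: SA = 4 * pi * r^2
r^2 = 4
SA = 4 * pi * 4
SA = 16 * pi
SA = 50.27
50.27 m^2


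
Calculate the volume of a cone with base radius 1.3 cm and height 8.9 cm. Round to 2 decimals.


Shape: cone
Radius r = 1.3 cm, Height h = 8.9 cm
Formula: V = (1/3) * pi * r^2 * h
r^2 = 1.69
pi * r^2 * h = pi * 1.69 * 8.9 = 15.041 * pi
V = 15.041 * pi / 3
V = 15.75
15.75 cm^3


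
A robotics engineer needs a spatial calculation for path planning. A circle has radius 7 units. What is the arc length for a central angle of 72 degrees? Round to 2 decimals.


Shape: circular arc
Radius r = 7 units, Angle = 72 degrees
Formula: L = (angle/360) * 2 * pi * r
2 * pi * r = 14 * pi
L = (72/360) * 14 * pi
L = 2.8 * pi
L = 8.8
8.8 units


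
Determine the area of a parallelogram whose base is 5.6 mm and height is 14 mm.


Shape: parallelogram
Base b = 5.6 mm, Height h = 14 mm
Formula: A = b * h
A = 5.6 * 14
A = 78.4
78.4 mm^2


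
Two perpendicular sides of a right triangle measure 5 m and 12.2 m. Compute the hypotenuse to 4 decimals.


Shape: right triangle
Legs a = 5 m, b = 12.2 m
Formula: c = sqrt(a^2 + b^2)
a^2 = 25, b^2 = 148.84
a^2 + b^2 = 173.84
c = sqrt(173.84)
c = 13.1848
13.1848 m


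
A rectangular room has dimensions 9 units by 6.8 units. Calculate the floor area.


Shape: rectangle
Length l = 9 units, Width w = 6.8 units
Formula: A = l * w
A = 9 * 6.8
A = 61.2
61.2 units^2


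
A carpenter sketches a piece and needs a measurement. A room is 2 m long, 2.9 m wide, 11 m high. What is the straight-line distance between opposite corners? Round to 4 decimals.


Shape: rectangular box (space diagonal)
l = 2 m, w = 2.9 m, h = 11 m
Visualize: the diagonal of the base, then a right triangle with that diagonal and the height.
Formula: d = sqrt(l^2 + w^2 + h^2)
l^2 + w^2 + h^2 = 4 + 8.41 + 121 = 133.41
d = sqrt(133.41)
d = 11.5503
11.5503 m


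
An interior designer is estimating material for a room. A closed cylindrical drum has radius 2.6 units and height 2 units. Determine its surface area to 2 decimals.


Shape: closed cylinder
Radius r = 2.6 units, Height h = 2 units
Formula: SA = 2*pi*r^2 + 2*pi*r*h = 2*pi*r*(r + h)
r + h = 4.6
2 * r * (r + h) = 2 * 2.6 * 4.6 = 23.92
SA = 23.92 * pi
SA = 75.15
75.15 units^2


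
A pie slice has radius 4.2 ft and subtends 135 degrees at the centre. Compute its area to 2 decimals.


Shape: circular sector
Radius r = 4.2 ft, Angle = 135 degrees
Formula: A = (angle/360) * pi * r^2
r^2 = 17.64
Fraction of circle = 135/360
A = (135/360) * pi * 17.64
A = 6.615 * pi
A = 20.78
20.78 ft^2


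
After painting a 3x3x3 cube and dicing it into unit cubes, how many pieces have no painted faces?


Large cube: 3 x 3 x 3, cut into unit cubes.
n = 3, so n - 2 = 1
Unpainted cubes form the interior (n - 2)^3 block.
(n - 2)^3 = 1^3 = 1
1 unit cubes


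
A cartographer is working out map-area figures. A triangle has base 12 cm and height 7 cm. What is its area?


Shape: triangle
Base b = 12 cm, Height h = 7 cm
Formula: A = (1/2) * b * h
A = 0.5 * 12 * 7
A = 0.5 * 84
A = 42
42 cm^2


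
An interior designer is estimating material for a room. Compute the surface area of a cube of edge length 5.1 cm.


Shape: cube
Side s = 5.1 cm
A cube has 6 square faces.
Formula: SA = 6 * s^2
s^2 = 26.01
SA = 6 * 26.01
SA = 156.06
156.06 cm^2


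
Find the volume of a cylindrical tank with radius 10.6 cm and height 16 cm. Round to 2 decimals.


Shape: cylinder
Radius r = 10.6 cm, Height h = 16 cm
Formula: V = pi * r^2 * h
r^2 = 112.36
V = pi * 112.36 * 16
V = 1797.76 * pi
V = 5647.83
5647.83 cm^3


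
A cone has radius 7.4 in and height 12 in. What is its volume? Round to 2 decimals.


Shape: cone
Radius r = 7.4 in, Height h = 12 in
Formula: V = (1/3) * pi * r^2 * h
r^2 = 54.76
pi * r^2 * h = pi * 54.76 * 12 = 657.12 * pi
V = 657.12 * pi / 3
V = 688.13
688.13 in^3


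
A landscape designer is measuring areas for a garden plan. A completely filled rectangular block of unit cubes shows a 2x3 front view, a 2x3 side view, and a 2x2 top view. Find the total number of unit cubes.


Orthographic views of a solid rectangular block:
Front view 2 x 3 -> length = 2, height = 3
Side view 2 x 3 -> width = 2, height = 3 (consistent)
Top view 2 x 2 -> confirms length = 2, width = 2
The block is 2 x 2 x 3.
Total unit cubes = 2 * 2 * 3 = 12
12 unit cubes


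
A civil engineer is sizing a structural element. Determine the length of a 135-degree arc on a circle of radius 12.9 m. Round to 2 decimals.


Shape: circular arc
Radius r = 12.9 m, Angle = 135 degrees
Formula: L = (angle/360) * 2 * pi * r
2 * pi * r = 25.8 * pi
L = (135/360) * 25.8 * pi
L = 9.675 * pi
L = 30.39
30.39 m


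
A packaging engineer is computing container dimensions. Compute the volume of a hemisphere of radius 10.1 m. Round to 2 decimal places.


Shape: hemisphere (half of a sphere)
Radius r = 10.1 m
Formula: V = (1/2) * (4/3) * pi * r^3 = (2/3) * pi * r^3
r^3 = 1030.301
(2/3) * 1030.301 = 686.867333
V = 686.867333 * pi
V = 2157.86
2157.86 m^3


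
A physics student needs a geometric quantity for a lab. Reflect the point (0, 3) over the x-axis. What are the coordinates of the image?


Transformation: reflection
Original point: (0, 3)
Rule for reflection over the x-axis: (x, y) -> (x, -y)
Apply: (0, 3) -> (0, -3)
(0, -3)


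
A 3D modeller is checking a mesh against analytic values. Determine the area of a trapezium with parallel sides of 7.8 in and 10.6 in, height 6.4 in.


Shape: trapezoid
Parallel sides a = 7.8 in, b = 10.6 in; Height h = 6.4 in
Formula: A = (a + b) * h / 2
a + b = 7.8 + 10.6 = 18.4
A = 18.4 * 6.4 / 2
A = 117.76 / 2
A = 58.88
58.88 in^2


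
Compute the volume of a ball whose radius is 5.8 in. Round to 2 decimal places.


Shape: sphere
Radius r = 5.8 in
Formula: V = (4/3) * pi * r^3
r^3 = 195.112
(4/3) * 195.112 = 260.149333
V = 260.149333 * pi
V = 817.28
817.28 in^3


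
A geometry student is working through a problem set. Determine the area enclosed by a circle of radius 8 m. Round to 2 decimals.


Shape: circle
Radius r = 8 m
Formula: A = pi * r^2
r^2 = 8^2 = 64
A = pi * 64
A = 201.06
201.06 m^2


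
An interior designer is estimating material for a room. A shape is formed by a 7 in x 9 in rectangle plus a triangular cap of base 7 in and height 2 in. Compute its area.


Composite shape: rectangle + triangle
Rectangle area = 7 * 9 = 63
Triangle area = 0.5 * 7 * 2 = 7
Total = 63 + 7
Total = 70
70 in^2


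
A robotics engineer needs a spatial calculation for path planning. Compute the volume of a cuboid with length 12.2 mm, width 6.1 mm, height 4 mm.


Shape: rectangular prism
l = 12.2 mm, w = 6.1 mm, h = 4 mm
Formula: V = l * w * h
V = 12.2 * 6.1 * 4
V = 74.42 * 4
V = 297.68
297.68 mm^3


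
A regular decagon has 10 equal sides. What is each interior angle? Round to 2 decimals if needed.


Shape: regular decagon (10 sides)
Formula: interior angle = (n - 2) * 180 / n
(n - 2) = 8
(n - 2) * 180 = 1440
angle = 1440 / 10
angle = 144
144 degrees


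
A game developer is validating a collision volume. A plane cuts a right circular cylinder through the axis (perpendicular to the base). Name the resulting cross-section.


Solid: right circular cylinder
Cutting plane: through the axis (perpendicular to the base)
Visualize the intersection of the plane with the solid's surface.
The boundary of the cut region is a rectangle.
rectangle


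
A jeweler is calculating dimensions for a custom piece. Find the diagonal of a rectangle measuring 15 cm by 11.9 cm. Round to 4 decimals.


Shape: rectangle (diagonal via Pythagoras)
Sides: 15 cm and 11.9 cm
Formula: d = sqrt(l^2 + w^2)
l^2 = 225, w^2 = 141.61
l^2 + w^2 = 366.61
d = sqrt(366.61)
d = 19.1471
19.1471 cm


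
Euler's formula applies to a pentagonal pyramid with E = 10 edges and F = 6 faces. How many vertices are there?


Polyhedron: pentagonal pyramid
Euler's formula for convex polyhedra: V - E + F = 2
Given: E = 10 edges and F = 6 faces
Solve for V:
V = 2 + E - F = 2 + 10 - 6 = 6
6 vertices


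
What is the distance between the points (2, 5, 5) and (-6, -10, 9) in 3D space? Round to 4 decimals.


3D distance between two points
P1 = (2, 5, 5), P2 = (-6, -10, 9)
Formula: d = sqrt((x2-x1)^2 + (y2-y1)^2 + (z2-z1)^2)
dx = -6 - 2 = -8
dy = -10 - 5 = -15
dz = 9 - 5 = 4
dx^2 + dy^2 + dz^2 = 64 + 225 + 16 = 305
d = sqrt(305)
d = 17.4642
17.4642 units


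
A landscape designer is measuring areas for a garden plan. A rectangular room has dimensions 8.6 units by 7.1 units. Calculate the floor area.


Shape: rectangle
Length l = 8.6 units, Width w = 7.1 units
Formula: A = l * w
A = 8.6 * 7.1
A = 61.06
61.06 units^2


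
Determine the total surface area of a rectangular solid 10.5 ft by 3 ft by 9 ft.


Shape: rectangular prism
l = 10.5 ft, w = 3 ft, h = 9 ft
Formula: SA = 2(lw + lh + wh)
lw = 31.5, lh = 94.5, wh = 27
lw + lh + wh = 153
SA = 2 * 153
SA = 306
306 ft^2


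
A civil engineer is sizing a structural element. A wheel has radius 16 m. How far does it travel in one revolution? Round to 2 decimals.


Shape: circle
Radius r = 16 m
Formula: C = 2 * pi * r
C = 2 * pi * 16
C = 32 * pi
C = 100.53
100.53 m


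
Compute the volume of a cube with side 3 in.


Shape: cube
Side s = 3 in
Formula: V = s^3
V = 3 * 3 * 3
V = 9 * 3
V = 27
27 in^3


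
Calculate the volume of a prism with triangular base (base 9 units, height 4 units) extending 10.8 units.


Shape: triangular prism
Triangle base = 9 units, triangle height = 4 units, prism length L = 10.8 units
Formula: V = (1/2 * b * h_tri) * L
Cross-section area = 0.5 * 9 * 4 = 18
V = 18 * 10.8
V = 194.4
194.4 units^3


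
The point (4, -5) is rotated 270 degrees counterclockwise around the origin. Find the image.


Transformation: rotation about the origin
Original point: (4, -5)
Rule for 270 deg counterclockwise: (x, y) -> (y, -x)
Apply: (4, -5) -> (-5, -4)
(-5, -4)


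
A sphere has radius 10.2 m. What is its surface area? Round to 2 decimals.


Shape: sphere
Radius r = 10.2 m
Formula: SA = 4 * pi * r^2
r^2 = 104.04
SA = 4 * pi * 104.04
SA = 416.16 * pi
SA = 1307.41
1307.41 m^2


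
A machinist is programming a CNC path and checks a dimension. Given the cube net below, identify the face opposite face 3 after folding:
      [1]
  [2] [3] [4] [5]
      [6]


Net: cross layout. Take square 3 as the base (bottom).
Fold the four squares in the horizontal row up around 3: 2 -> left, 4 -> right, 5 wraps to the top.
Fold 1 and 6 up from 3: 1 -> back, 6 -> front.
Opposite pairs are therefore: (1, 6), (2, 4), (3, 5).
Face 3 is opposite face 5.
face 5


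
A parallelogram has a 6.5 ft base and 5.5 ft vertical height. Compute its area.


Shape: parallelogram
Base b = 6.5 ft, Height h = 5.5 ft
Formula: A = b * h
A = 6.5 * 5.5
A = 35.75
35.75 ft^2


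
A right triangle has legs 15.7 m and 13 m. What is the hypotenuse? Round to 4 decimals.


Shape: right triangle
Legs a = 15.7 m, b = 13 m
Formula: c = sqrt(a^2 + b^2)
a^2 = 246.49, b^2 = 169
a^2 + b^2 = 415.49
c = sqrt(415.49)
c = 20.3836
20.3836 m


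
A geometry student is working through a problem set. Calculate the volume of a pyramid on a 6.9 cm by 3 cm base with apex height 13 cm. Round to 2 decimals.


Shape: rectangular pyramid
Base: 6.9 cm x 3 cm, Height h = 13 cm
Formula: V = (1/3) * base_area * h
base_area = 6.9 * 3 = 20.7
base_area * h = 20.7 * 13 = 269.1
V = 269.1 / 3
V = 89.7
89.7 cm^3


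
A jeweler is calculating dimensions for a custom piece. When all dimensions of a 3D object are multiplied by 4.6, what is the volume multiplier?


Linear scale factor k = 4.6
Rule: under a linear scaling by k, volumes scale by k^3.
k^3 = 4.6 * 4.6 * 4.6
k^3 = 21.16 * 4.6
k^3 = 97.336
Volume scales by a factor of 97.336.
97.336 (dimensionless)


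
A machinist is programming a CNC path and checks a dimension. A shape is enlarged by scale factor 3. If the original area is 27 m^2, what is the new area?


Linear scale factor k = 3
Original area = 27 m^2
Rule: under a linear scaling by k, areas scale by k^2.
k^2 = 3^2 = 9
New area = 27 * 9
New area = 243
243 m^2


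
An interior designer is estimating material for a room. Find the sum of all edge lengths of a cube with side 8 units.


Shape: cube
Side s = 8 units
A cube has 12 edges, all equal.
Formula: total edge length = 12 * s
Total = 12 * 8
Total = 96
96 units


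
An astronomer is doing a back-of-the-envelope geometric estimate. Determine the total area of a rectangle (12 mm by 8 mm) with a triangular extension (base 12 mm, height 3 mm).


Composite shape: rectangle + triangle
Rectangle area = 12 * 8 = 96
Triangle area = 0.5 * 12 * 3 = 18
Total = 96 + 18
Total = 114
114 mm^2


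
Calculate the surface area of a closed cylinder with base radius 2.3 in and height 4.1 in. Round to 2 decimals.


Shape: closed cylinder
Radius r = 2.3 in, Height h = 4.1 in
Formula: SA = 2*pi*r^2 + 2*pi*r*h = 2*pi*r*(r + h)
r + h = 6.4
2 * r * (r + h) = 2 * 2.3 * 6.4 = 29.44
SA = 29.44 * pi
SA = 92.49
92.49 in^2


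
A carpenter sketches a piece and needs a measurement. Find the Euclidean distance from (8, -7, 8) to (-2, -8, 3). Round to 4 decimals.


3D distance between two points
P1 = (8, -7, 8), P2 = (-2, -8, 3)
Formula: d = sqrt((x2-x1)^2 + (y2-y1)^2 + (z2-z1)^2)
dx = -2 - 8 = -10
dy = -8 - -7 = -1
dz = 3 - 8 = -5
dx^2 + dy^2 + dz^2 = 100 + 1 + 25 = 126
d = sqrt(126)
d = 11.225
11.225 units


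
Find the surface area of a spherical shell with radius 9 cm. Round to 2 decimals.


Shape: sphere
Radius r = 9 cm
Formula: SA = 4 * pi * r^2
r^2 = 81
SA = 4 * pi * 81
SA = 324 * pi
SA = 1017.88
1017.88 cm^2


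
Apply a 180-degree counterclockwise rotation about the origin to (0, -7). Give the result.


Transformation: rotation about the origin
Original point: (0, -7)
Rule for 180 deg: (x, y) -> (-x, -y)
Apply: (0, -7) -> (0, 7)
(0, 7)


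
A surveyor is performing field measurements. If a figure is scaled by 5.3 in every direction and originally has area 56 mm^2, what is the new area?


Linear scale factor k = 5.3
Original area = 56 mm^2
Rule: under a linear scaling by k, areas scale by k^2.
k^2 = 5.3^2 = 28.09
New area = 56 * 28.09
New area = 1573.04
1573.04 mm^2


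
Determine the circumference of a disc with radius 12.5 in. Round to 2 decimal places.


Shape: circle
Radius r = 12.5 in
Formula: C = 2 * pi * r
C = 2 * pi * 12.5
C = 25 * pi
C = 78.54
78.54 in


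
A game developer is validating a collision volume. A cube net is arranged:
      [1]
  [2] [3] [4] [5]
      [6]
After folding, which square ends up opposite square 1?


Net: cross layout. Take square 3 as the base (bottom).
Fold the four squares in the horizontal row up around 3: 2 -> left, 4 -> right, 5 wraps to the top.
Fold 1 and 6 up from 3: 1 -> back, 6 -> front.
Opposite pairs are therefore: (1, 6), (2, 4), (3, 5).
Face 1 is opposite face 6.
face 6


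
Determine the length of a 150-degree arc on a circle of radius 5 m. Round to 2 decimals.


Shape: circular arc
Radius r = 5 m, Angle = 150 degrees
Formula: L = (angle/360) * 2 * pi * r
2 * pi * r = 10 * pi
L = (150/360) * 10 * pi
L = 4.166667 * pi
L = 13.09
13.09 m


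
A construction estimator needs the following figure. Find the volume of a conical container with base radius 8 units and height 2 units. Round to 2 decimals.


Shape: cone
Radius r = 8 units, Height h = 2 units
Formula: V = (1/3) * pi * r^2 * h
r^2 = 64
pi * r^2 * h = pi * 64 * 2 = 128 * pi
V = 128 * pi / 3
V = 134.04
134.04 units^3


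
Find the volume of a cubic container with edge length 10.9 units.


Shape: cube
Side s = 10.9 units
Formula: V = s^3
V = 10.9 * 10.9 * 10.9
V = 118.81 * 10.9
V = 1295.029
1295.029 units^3


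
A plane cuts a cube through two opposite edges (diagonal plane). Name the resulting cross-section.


Solid: cube
Cutting plane: through two opposite edges (diagonal plane)
Visualize the intersection of the plane with the solid's surface.
The boundary of the cut region is a rectangle.
rectangle


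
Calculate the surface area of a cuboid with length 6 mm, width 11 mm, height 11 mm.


Shape: rectangular prism
l = 6 mm, w = 11 mm, h = 11 mm
Formula: SA = 2(lw + lh + wh)
lw = 66, lh = 66, wh = 121
lw + lh + wh = 253
SA = 2 * 253
SA = 506
506 mm^2


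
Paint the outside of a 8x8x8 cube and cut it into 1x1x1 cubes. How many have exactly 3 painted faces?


Large cube: 8 x 8 x 8, cut into unit cubes.
Cubes with 3 painted faces are at the corners. A cube always has 8 corners.
Count = 8
8 unit cubes


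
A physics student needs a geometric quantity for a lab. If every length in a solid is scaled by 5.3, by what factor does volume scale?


Linear scale factor k = 5.3
Rule: under a linear scaling by k, volumes scale by k^3.
k^3 = 5.3 * 5.3 * 5.3
k^3 = 28.09 * 5.3
k^3 = 148.877
Volume scales by a factor of 148.877.
148.877 (dimensionless)


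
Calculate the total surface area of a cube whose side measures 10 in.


Shape: cube
Side s = 10 in
A cube has 6 square faces.
Formula: SA = 6 * s^2
s^2 = 100
SA = 6 * 100
SA = 600
600 in^2


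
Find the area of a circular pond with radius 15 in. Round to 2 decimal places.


Shape: circle
Radius r = 15 in
Formula: A = pi * r^2
r^2 = 15^2 = 225
A = pi * 225
A = 706.86
706.86 in^2


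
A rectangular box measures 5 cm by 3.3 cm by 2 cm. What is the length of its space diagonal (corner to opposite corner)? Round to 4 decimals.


Shape: rectangular box (space diagonal)
l = 5 cm, w = 3.3 cm, h = 2 cm
Visualize: the diagonal of the base, then a right triangle with that diagonal and the height.
Formula: d = sqrt(l^2 + w^2 + h^2)
l^2 + w^2 + h^2 = 25 + 10.89 + 4 = 39.89
d = sqrt(39.89)
d = 6.3159
6.3159 cm


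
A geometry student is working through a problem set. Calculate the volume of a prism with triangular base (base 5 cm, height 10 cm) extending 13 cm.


Shape: triangular prism
Triangle base = 5 cm, triangle height = 10 cm, prism length L = 13 cm
Formula: V = (1/2 * b * h_tri) * L
Cross-section area = 0.5 * 5 * 10 = 25
V = 25 * 13
V = 325
325 cm^3


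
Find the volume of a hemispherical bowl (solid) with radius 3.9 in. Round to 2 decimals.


Shape: hemisphere (half of a sphere)
Radius r = 3.9 in
Formula: V = (1/2) * (4/3) * pi * r^3 = (2/3) * pi * r^3
r^3 = 59.319
(2/3) * 59.319 = 39.546
V = 39.546 * pi
V = 124.24
124.24 in^3


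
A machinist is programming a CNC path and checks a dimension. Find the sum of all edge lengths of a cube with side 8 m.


Shape: cube
Side s = 8 m
A cube has 12 edges, all equal.
Formula: total edge length = 12 * s
Total = 12 * 8
Total = 96
96 m


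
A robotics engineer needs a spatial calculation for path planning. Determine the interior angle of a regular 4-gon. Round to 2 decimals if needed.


Shape: regular square (4 sides)
Formula: interior angle = (n - 2) * 180 / n
(n - 2) = 2
(n - 2) * 180 = 360
angle = 360 / 4
angle = 90
90 degrees


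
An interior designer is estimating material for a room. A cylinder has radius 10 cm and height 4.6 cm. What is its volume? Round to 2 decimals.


Shape: cylinder
Radius r = 10 cm, Height h = 4.6 cm
Formula: V = pi * r^2 * h
r^2 = 100
V = pi * 100 * 4.6
V = 460 * pi
V = 1445.13
1445.13 cm^3


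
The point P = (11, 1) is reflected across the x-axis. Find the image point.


Transformation: reflection
Original point: (11, 1)
Rule for reflection over the x-axis: (x, y) -> (x, -y)
Apply: (11, 1) -> (11, -1)
(11, -1)


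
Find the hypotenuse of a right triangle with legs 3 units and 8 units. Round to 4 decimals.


Shape: right triangle
Legs a = 3 units, b = 8 units
Formula: c = sqrt(a^2 + b^2)
a^2 = 9, b^2 = 64
a^2 + b^2 = 73
c = sqrt(73)
c = 8.544
8.544 units


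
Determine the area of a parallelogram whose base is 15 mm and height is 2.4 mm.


Shape: parallelogram
Base b = 15 mm, Height h = 2.4 mm
Formula: A = b * h
A = 15 * 2.4
A = 36
36 mm^2


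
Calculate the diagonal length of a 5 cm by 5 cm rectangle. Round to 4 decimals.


Shape: rectangle (diagonal via Pythagoras)
Sides: 5 cm and 5 cm
Formula: d = sqrt(l^2 + w^2)
l^2 = 25, w^2 = 25
l^2 + w^2 = 50
d = sqrt(50)
d = 7.0711
7.0711 cm


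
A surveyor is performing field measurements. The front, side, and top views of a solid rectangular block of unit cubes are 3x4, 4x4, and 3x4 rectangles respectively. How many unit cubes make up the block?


Orthographic views of a solid rectangular block:
Front view 3 x 4 -> length = 3, height = 4
Side view 4 x 4 -> width = 4, height = 4 (consistent)
Top view 3 x 4 -> confirms length = 3, width = 4
The block is 3 x 4 x 4.
Total unit cubes = 3 * 4 * 4 = 48
48 unit cubes


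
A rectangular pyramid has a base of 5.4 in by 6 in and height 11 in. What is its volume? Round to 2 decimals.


Shape: rectangular pyramid
Base: 5.4 in x 6 in, Height h = 11 in
Formula: V = (1/3) * base_area * h
base_area = 5.4 * 6 = 32.4
base_area * h = 32.4 * 11 = 356.4
V = 356.4 / 3
V = 118.8
118.8 in^3


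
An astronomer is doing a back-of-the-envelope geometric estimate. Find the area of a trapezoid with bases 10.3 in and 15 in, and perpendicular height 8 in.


Shape: trapezoid
Parallel sides a = 10.3 in, b = 15 in; Height h = 8 in
Formula: A = (a + b) * h / 2
a + b = 10.3 + 15 = 25.3
A = 25.3 * 8 / 2
A = 202.4 / 2
A = 101.2
101.2 in^2


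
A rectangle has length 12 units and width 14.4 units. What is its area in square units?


Shape: rectangle
Length l = 12 units, Width w = 14.4 units
Formula: A = l * w
A = 12 * 14.4
A = 172.8
172.8 units^2


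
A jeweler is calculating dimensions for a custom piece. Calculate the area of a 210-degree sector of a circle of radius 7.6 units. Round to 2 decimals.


Shape: circular sector
Radius r = 7.6 units, Angle = 210 degrees
Formula: A = (angle/360) * pi * r^2
r^2 = 57.76
Fraction of circle = 210/360
A = (210/360) * pi * 57.76
A = 33.693333 * pi
A = 105.85
105.85 units^2


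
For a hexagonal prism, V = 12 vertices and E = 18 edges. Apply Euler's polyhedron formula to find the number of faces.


Polyhedron: hexagonal prism
Euler's formula for convex polyhedra: V - E + F = 2
Given: V = 12 vertices and E = 18 edges
Solve for F:
F = 2 + E - V = 2 + 18 - 12 = 8
8 faces


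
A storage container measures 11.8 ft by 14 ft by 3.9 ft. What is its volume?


Shape: rectangular prism
l = 11.8 ft, w = 14 ft, h = 3.9 ft
Formula: V = l * w * h
V = 11.8 * 14 * 3.9
V = 165.2 * 3.9
V = 644.28
644.28 ft^3


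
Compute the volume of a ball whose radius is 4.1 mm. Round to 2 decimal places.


Shape: sphere
Radius r = 4.1 mm
Formula: V = (4/3) * pi * r^3
r^3 = 68.921
(4/3) * 68.921 = 91.894667
V = 91.894667 * pi
V = 288.7
288.7 mm^3


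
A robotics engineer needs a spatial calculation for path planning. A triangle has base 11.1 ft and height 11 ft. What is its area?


Shape: triangle
Base b = 11.1 ft, Height h = 11 ft
Formula: A = (1/2) * b * h
A = 0.5 * 11.1 * 11
A = 0.5 * 122.1
A = 61.05
61.05 ft^2


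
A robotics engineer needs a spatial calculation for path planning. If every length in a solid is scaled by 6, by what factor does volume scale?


Linear scale factor k = 6
Rule: under a linear scaling by k, volumes scale by k^3.
k^3 = 6 * 6 * 6
k^3 = 36 * 6
k^3 = 216
Volume scales by a factor of 216.
216 (dimensionless)


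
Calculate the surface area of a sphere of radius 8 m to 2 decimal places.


Shape: sphere
Radius r = 8 m
Formula: SA = 4 * pi * r^2
r^2 = 64
SA = 4 * pi * 64
SA = 256 * pi
SA = 804.25
804.25 m^2


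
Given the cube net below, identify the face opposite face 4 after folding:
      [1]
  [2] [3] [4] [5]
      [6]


Net: cross layout. Take square 3 as the base (bottom).
Fold the four squares in the horizontal row up around 3: 2 -> left, 4 -> right, 5 wraps to the top.
Fold 1 and 6 up from 3: 1 -> back, 6 -> front.
Opposite pairs are therefore: (1, 6), (2, 4), (3, 5).
Face 4 is opposite face 2.
face 2


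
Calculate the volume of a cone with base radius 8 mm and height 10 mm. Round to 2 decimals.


Shape: cone
Radius r = 8 mm, Height h = 10 mm
Formula: V = (1/3) * pi * r^2 * h
r^2 = 64
pi * r^2 * h = pi * 64 * 10 = 640 * pi
V = 640 * pi / 3
V = 670.21
670.21 mm^3


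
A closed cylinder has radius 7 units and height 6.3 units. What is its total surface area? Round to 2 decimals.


Shape: closed cylinder
Radius r = 7 units, Height h = 6.3 units
Formula: SA = 2*pi*r^2 + 2*pi*r*h = 2*pi*r*(r + h)
r + h = 13.3
2 * r * (r + h) = 2 * 7 * 13.3 = 186.2
SA = 186.2 * pi
SA = 584.96
584.96 units^2


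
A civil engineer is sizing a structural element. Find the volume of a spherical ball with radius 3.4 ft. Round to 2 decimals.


Shape: sphere
Radius r = 3.4 ft
Formula: V = (4/3) * pi * r^3
r^3 = 39.304
(4/3) * 39.304 = 52.405333
V = 52.405333 * pi
V = 164.64
164.64 ft^3


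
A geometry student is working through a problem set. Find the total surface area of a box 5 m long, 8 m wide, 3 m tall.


Shape: rectangular prism
l = 5 m, w = 8 m, h = 3 m
Formula: SA = 2(lw + lh + wh)
lw = 40, lh = 15, wh = 24
lw + lh + wh = 79
SA = 2 * 79
SA = 158
158 m^2


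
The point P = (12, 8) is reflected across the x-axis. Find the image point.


Transformation: reflection
Original point: (12, 8)
Rule for reflection over the x-axis: (x, y) -> (x, -y)
Apply: (12, 8) -> (12, -8)
(12, -8)


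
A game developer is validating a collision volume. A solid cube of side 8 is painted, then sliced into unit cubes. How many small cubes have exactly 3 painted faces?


Large cube: 8 x 8 x 8, cut into unit cubes.
Cubes with 3 painted faces are at the corners. A cube always has 8 corners.
Count = 8
8 unit cubes


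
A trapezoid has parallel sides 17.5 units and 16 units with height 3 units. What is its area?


Shape: trapezoid
Parallel sides a = 17.5 units, b = 16 units; Height h = 3 units
Formula: A = (a + b) * h / 2
a + b = 17.5 + 16 = 33.5
A = 33.5 * 3 / 2
A = 100.5 / 2
A = 50.25
50.25 units^2


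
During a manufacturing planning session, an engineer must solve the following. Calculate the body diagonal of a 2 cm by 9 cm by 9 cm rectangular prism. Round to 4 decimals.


Shape: rectangular box (space diagonal)
l = 2 cm, w = 9 cm, h = 9 cm
Visualize: the diagonal of the base, then a right triangle with that diagonal and the height.
Formula: d = sqrt(l^2 + w^2 + h^2)
l^2 + w^2 + h^2 = 4 + 81 + 81 = 166
d = sqrt(166)
d = 12.8841
12.8841 cm


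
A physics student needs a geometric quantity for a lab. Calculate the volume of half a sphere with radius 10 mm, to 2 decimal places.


Shape: hemisphere (half of a sphere)
Radius r = 10 mm
Formula: V = (1/2) * (4/3) * pi * r^3 = (2/3) * pi * r^3
r^3 = 1000
(2/3) * 1000 = 666.666667
V = 666.666667 * pi
V = 2094.4
2094.4 mm^3


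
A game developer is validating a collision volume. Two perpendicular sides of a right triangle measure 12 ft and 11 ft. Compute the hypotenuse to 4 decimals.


Shape: right triangle
Legs a = 12 ft, b = 11 ft
Formula: c = sqrt(a^2 + b^2)
a^2 = 144, b^2 = 121
a^2 + b^2 = 265
c = sqrt(265)
c = 16.2788
16.2788 ft


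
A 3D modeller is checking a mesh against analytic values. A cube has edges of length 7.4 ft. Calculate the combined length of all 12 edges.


Shape: cube
Side s = 7.4 ft
A cube has 12 edges, all equal.
Formula: total edge length = 12 * s
Total = 12 * 7.4
Total = 88.8
88.8 ft


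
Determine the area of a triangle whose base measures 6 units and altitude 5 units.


Shape: triangle
Base b = 6 units, Height h = 5 units
Formula: A = (1/2) * b * h
A = 0.5 * 6 * 5
A = 0.5 * 30
A = 15
15 units^2


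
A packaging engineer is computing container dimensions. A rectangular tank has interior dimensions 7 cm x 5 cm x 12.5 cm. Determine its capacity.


Shape: rectangular prism
l = 7 cm, w = 5 cm, h = 12.5 cm
Formula: V = l * w * h
V = 7 * 5 * 12.5
V = 35 * 12.5
V = 437.5
437.5 cm^3


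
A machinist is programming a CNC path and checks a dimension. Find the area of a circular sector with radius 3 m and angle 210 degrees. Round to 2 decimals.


Shape: circular sector
Radius r = 3 m, Angle = 210 degrees
Formula: A = (angle/360) * pi * r^2
r^2 = 9
Fraction of circle = 210/360
A = (210/360) * pi * 9
A = 5.25 * pi
A = 16.49
16.49 m^2


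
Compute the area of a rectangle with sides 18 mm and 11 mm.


Shape: rectangle
Length l = 18 mm, Width w = 11 mm
Formula: A = l * w
A = 18 * 11
A = 198
198 mm^2


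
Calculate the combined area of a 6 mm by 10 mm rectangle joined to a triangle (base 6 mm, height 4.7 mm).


Composite shape: rectangle + triangle
Rectangle area = 6 * 10 = 60
Triangle area = 0.5 * 6 * 4.7 = 14.1
Total = 60 + 14.1
Total = 74.1
74.1 mm^2


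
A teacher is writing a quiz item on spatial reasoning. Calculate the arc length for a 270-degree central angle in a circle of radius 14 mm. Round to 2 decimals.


Shape: circular arc
Radius r = 14 mm, Angle = 270 degrees
Formula: L = (angle/360) * 2 * pi * r
2 * pi * r = 28 * pi
L = (270/360) * 28 * pi
L = 21 * pi
L = 65.97
65.97 mm


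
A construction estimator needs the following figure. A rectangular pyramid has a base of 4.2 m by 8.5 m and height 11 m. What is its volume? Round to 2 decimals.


Shape: rectangular pyramid
Base: 4.2 m x 8.5 m, Height h = 11 m
Formula: V = (1/3) * base_area * h
base_area = 4.2 * 8.5 = 35.7
base_area * h = 35.7 * 11 = 392.7
V = 392.7 / 3
V = 130.9
130.9 m^3


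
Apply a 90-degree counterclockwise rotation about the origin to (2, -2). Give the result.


Transformation: rotation about the origin
Original point: (2, -2)
Rule for 90 deg counterclockwise: (x, y) -> (-y, x)
Apply: (2, -2) -> (2, 2)
(2, 2)


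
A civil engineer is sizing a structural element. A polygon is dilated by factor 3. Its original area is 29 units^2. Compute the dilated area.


Linear scale factor k = 3
Original area = 29 units^2
Rule: under a linear scaling by k, areas scale by k^2.
k^2 = 3^2 = 9
New area = 29 * 9
New area = 261
261 units^2


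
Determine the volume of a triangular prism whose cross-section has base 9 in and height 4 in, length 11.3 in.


Shape: triangular prism
Triangle base = 9 in, triangle height = 4 in, prism length L = 11.3 in
Formula: V = (1/2 * b * h_tri) * L
Cross-section area = 0.5 * 9 * 4 = 18
V = 18 * 11.3
V = 203.4
203.4 in^3


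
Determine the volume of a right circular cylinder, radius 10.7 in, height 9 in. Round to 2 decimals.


Shape: cylinder
Radius r = 10.7 in, Height h = 9 in
Formula: V = pi * r^2 * h
r^2 = 114.49
V = pi * 114.49 * 9
V = 1030.41 * pi
V = 3237.13
3237.13 in^3


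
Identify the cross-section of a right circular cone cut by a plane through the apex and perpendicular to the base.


Solid: right circular cone
Cutting plane: through the apex and perpendicular to the base
Visualize the intersection of the plane with the solid's surface.
The boundary of the cut region is a isosceles triangle.
isosceles triangle


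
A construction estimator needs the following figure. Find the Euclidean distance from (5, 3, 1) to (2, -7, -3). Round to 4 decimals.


3D distance between two points
P1 = (5, 3, 1), P2 = (2, -7, -3)
Formula: d = sqrt((x2-x1)^2 + (y2-y1)^2 + (z2-z1)^2)
dx = 2 - 5 = -3
dy = -7 - 3 = -10
dz = -3 - 1 = -4
dx^2 + dy^2 + dz^2 = 9 + 100 + 16 = 125
d = sqrt(125)
d = 11.1803
11.1803 units


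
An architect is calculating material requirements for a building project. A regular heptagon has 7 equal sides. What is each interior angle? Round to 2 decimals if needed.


Shape: regular heptagon (7 sides)
Formula: interior angle = (n - 2) * 180 / n
(n - 2) = 5
(n - 2) * 180 = 900
angle = 900 / 7
angle = 128.57
128.57 degrees


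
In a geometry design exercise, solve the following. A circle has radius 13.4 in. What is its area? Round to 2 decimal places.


Shape: circle
Radius r = 13.4 in
Formula: A = pi * r^2
r^2 = 13.4^2 = 179.56
A = pi * 179.56
A = 564.1
564.1 in^2


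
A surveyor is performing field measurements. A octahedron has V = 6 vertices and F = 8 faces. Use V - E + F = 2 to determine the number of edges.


Polyhedron: octahedron
Euler's formula for convex polyhedra: V - E + F = 2
Given: V = 6 vertices and F = 8 faces
Solve for E:
E = V + F - 2 = 6 + 8 - 2 = 12
12 edges


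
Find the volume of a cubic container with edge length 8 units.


Shape: cube
Side s = 8 units
Formula: V = s^3
V = 8 * 8 * 8
V = 64 * 8
V = 512
512 units^3


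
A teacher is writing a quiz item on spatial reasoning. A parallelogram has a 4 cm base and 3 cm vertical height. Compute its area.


Shape: parallelogram
Base b = 4 cm, Height h = 3 cm
Formula: A = b * h
A = 4 * 3
A = 12
12 cm^2


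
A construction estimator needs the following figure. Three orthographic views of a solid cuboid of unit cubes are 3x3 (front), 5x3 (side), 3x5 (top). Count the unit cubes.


Orthographic views of a solid rectangular block:
Front view 3 x 3 -> length = 3, height = 3
Side view 5 x 3 -> width = 5, height = 3 (consistent)
Top view 3 x 5 -> confirms length = 3, width = 5
The block is 3 x 5 x 3.
Total unit cubes = 3 * 5 * 3 = 45
45 unit cubes


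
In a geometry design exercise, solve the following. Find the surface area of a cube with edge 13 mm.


Shape: cube
Side s = 13 mm
A cube has 6 square faces.
Formula: SA = 6 * s^2
s^2 = 169
SA = 6 * 169
SA = 1014
1014 mm^2


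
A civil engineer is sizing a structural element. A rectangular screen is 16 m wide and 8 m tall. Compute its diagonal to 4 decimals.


Shape: rectangle (diagonal via Pythagoras)
Sides: 16 m and 8 m
Formula: d = sqrt(l^2 + w^2)
l^2 = 256, w^2 = 64
l^2 + w^2 = 320
d = sqrt(320)
d = 17.8885
17.8885 m


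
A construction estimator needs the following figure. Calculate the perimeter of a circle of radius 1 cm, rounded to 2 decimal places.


Shape: circle
Radius r = 1 cm
Formula: C = 2 * pi * r
C = 2 * pi * 1
C = 2 * pi
C = 6.28
6.28 cm


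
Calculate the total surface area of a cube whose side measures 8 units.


Shape: cube
Side s = 8 units
A cube has 6 square faces.
Formula: SA = 6 * s^2
s^2 = 64
SA = 6 * 64
SA = 384
384 units^2


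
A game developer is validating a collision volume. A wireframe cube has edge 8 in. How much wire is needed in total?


Shape: cube
Side s = 8 in
A cube has 12 edges, all equal.
Formula: total edge length = 12 * s
Total = 12 * 8
Total = 96
96 in


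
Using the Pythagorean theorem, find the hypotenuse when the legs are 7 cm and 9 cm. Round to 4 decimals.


Shape: right triangle
Legs a = 7 cm, b = 9 cm
Formula: c = sqrt(a^2 + b^2)
a^2 = 49, b^2 = 81
a^2 + b^2 = 130
c = sqrt(130)
c = 11.4018
11.4018 cm


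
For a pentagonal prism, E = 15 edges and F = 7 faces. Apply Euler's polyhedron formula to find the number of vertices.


Polyhedron: pentagonal prism
Euler's formula for convex polyhedra: V - E + F = 2
Given: E = 15 edges and F = 7 faces
Solve for V:
V = 2 + E - F = 2 + 15 - 7 = 10
10 vertices


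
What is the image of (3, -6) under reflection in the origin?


Transformation: reflection
Original point: (3, -6)
Rule for reflection through the origin: (x, y) -> (-x, -y)
Apply: (3, -6) -> (-3, 6)
(-3, 6)


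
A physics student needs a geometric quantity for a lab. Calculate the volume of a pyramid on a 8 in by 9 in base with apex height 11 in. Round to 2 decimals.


Shape: rectangular pyramid
Base: 8 in x 9 in, Height h = 11 in
Formula: V = (1/3) * base_area * h
base_area = 8 * 9 = 72
base_area * h = 72 * 11 = 792
V = 792 / 3
V = 264
264 in^3


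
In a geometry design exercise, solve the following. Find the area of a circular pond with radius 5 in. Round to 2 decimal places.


Shape: circle
Radius r = 5 in
Formula: A = pi * r^2
r^2 = 5^2 = 25
A = pi * 25
A = 78.54
78.54 in^2


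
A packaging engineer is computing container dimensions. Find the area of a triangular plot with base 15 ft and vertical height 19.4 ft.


Shape: triangle
Base b = 15 ft, Height h = 19.4 ft
Formula: A = (1/2) * b * h
A = 0.5 * 15 * 19.4
A = 0.5 * 291
A = 145.5
145.5 ft^2


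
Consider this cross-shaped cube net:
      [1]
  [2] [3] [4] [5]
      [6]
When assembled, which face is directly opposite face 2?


Net: cross layout. Take square 3 as the base (bottom).
Fold the four squares in the horizontal row up around 3: 2 -> left, 4 -> right, 5 wraps to the top.
Fold 1 and 6 up from 3: 1 -> back, 6 -> front.
Opposite pairs are therefore: (1, 6), (2, 4), (3, 5).
Face 2 is opposite face 4.
face 4


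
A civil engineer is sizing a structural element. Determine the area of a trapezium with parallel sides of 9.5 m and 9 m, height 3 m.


Shape: trapezoid
Parallel sides a = 9.5 m, b = 9 m; Height h = 3 m
Formula: A = (a + b) * h / 2
a + b = 9.5 + 9 = 18.5
A = 18.5 * 3 / 2
A = 55.5 / 2
A = 27.75
27.75 m^2


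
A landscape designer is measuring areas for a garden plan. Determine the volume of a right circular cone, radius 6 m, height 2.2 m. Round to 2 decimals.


Shape: cone
Radius r = 6 m, Height h = 2.2 m
Formula: V = (1/3) * pi * r^2 * h
r^2 = 36
pi * r^2 * h = pi * 36 * 2.2 = 79.2 * pi
V = 79.2 * pi / 3
V = 82.94
82.94 m^3


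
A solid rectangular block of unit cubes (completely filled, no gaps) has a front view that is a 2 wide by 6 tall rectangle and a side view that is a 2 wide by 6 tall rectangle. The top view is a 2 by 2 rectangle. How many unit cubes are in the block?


Orthographic views of a solid rectangular block:
Front view 2 x 6 -> length = 2, height = 6
Side view 2 x 6 -> width = 2, height = 6 (consistent)
Top view 2 x 2 -> confirms length = 2, width = 2
The block is 2 x 2 x 6.
Total unit cubes = 2 * 2 * 6 = 24
24 unit cubes


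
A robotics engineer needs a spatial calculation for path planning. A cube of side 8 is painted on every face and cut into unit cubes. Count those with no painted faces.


Large cube: 8 x 8 x 8, cut into unit cubes.
n = 8, so n - 2 = 6
Unpainted cubes form the interior (n - 2)^3 block.
(n - 2)^3 = 6^3 = 216
216 unit cubes


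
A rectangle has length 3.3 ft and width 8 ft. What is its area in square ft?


Shape: rectangle
Length l = 3.3 ft, Width w = 8 ft
Formula: A = l * w
A = 3.3 * 8
A = 26.4
26.4 ft^2


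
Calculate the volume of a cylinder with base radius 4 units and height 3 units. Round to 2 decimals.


Shape: cylinder
Radius r = 4 units, Height h = 3 units
Formula: V = pi * r^2 * h
r^2 = 16
V = pi * 16 * 3
V = 48 * pi
V = 150.8
150.8 units^3


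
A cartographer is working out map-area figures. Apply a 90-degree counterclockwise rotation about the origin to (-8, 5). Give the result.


Transformation: rotation about the origin
Original point: (-8, 5)
Rule for 90 deg counterclockwise: (x, y) -> (-y, x)
Apply: (-8, 5) -> (-5, -8)
(-5, -8)
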